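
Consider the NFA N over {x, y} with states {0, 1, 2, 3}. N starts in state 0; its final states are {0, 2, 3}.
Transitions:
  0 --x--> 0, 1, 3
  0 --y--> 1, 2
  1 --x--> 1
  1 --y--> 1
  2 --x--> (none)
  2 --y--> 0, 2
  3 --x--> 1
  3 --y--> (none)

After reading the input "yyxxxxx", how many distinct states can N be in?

Start: {0}
read y: {1, 2}
read y: {0, 1, 2}
read x: {0, 1, 3}
read x: {0, 1, 3}
read x: {0, 1, 3}
read x: {0, 1, 3}
read x: {0, 1, 3}
Final reachable set {0, 1, 3} has 3 states.

3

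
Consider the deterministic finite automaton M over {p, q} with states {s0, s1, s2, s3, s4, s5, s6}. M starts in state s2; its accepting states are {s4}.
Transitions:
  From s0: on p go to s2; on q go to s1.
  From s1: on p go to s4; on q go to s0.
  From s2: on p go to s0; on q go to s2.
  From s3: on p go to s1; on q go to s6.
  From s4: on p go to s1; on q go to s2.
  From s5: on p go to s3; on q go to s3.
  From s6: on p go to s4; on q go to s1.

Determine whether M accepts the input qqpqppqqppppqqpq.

s2 --q--> s2
s2 --q--> s2
s2 --p--> s0
s0 --q--> s1
s1 --p--> s4
s4 --p--> s1
s1 --q--> s0
s0 --q--> s1
s1 --p--> s4
s4 --p--> s1
s1 --p--> s4
s4 --p--> s1
s1 --q--> s0
s0 --q--> s1
s1 --p--> s4
s4 --q--> s2
End in state s2, which is not an accepting state.

rejected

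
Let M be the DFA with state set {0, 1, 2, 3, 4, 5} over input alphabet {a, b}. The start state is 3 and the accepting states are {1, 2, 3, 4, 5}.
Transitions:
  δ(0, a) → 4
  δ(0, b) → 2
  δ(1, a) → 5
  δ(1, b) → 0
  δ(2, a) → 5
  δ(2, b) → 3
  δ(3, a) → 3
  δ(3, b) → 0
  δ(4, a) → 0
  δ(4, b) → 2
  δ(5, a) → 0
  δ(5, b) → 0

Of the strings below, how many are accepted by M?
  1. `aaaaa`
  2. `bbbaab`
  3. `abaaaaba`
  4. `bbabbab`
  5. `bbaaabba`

`aaaaa`: accepted
`bbbaab`: rejected
`abaaaaba`: accepted
`bbabbab`: rejected
`bbaaabba`: accepted

3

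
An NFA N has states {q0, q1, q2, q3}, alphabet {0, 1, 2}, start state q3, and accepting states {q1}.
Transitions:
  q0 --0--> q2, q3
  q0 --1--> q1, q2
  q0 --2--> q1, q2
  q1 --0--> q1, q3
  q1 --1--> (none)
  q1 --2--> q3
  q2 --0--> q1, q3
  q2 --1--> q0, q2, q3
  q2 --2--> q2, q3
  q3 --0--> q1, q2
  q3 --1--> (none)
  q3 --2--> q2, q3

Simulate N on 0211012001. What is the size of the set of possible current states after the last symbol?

3

Start: {q3}
read 0: {q1, q2}
read 2: {q2, q3}
read 1: {q0, q2, q3}
read 1: {q0, q1, q2, q3}
read 0: {q1, q2, q3}
read 1: {q0, q2, q3}
read 2: {q1, q2, q3}
read 0: {q1, q2, q3}
read 0: {q1, q2, q3}
read 1: {q0, q2, q3}
Final reachable set {q0, q2, q3} has 3 states.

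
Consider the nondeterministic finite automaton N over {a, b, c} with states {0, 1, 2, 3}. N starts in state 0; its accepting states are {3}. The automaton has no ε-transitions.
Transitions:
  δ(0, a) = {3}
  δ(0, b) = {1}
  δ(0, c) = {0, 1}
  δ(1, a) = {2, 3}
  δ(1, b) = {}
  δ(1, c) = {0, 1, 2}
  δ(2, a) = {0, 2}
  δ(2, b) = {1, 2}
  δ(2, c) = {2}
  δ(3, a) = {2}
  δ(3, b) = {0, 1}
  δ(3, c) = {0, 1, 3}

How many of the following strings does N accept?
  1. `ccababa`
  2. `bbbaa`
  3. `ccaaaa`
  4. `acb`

2

`ccababa`: accepted
`bbbaa`: rejected
`ccaaaa`: accepted
`acb`: rejected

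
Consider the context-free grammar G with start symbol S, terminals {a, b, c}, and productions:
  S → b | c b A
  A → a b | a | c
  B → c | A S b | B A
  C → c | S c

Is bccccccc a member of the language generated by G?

no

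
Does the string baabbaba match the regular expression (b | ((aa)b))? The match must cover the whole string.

Neither b nor ((aa)b) matches baabbaba.

no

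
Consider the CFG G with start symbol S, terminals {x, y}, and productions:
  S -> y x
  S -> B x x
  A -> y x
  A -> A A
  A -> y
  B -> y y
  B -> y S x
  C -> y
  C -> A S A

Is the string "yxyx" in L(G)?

no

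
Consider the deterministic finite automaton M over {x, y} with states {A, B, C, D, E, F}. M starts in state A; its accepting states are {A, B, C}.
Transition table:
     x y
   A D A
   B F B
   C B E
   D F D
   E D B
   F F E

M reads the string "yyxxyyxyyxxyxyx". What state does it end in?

A --y--> A
A --y--> A
A --x--> D
D --x--> F
F --y--> E
E --y--> B
B --x--> F
F --y--> E
E --y--> B
B --x--> F
F --x--> F
F --y--> E
E --x--> D
D --y--> D
D --x--> F

F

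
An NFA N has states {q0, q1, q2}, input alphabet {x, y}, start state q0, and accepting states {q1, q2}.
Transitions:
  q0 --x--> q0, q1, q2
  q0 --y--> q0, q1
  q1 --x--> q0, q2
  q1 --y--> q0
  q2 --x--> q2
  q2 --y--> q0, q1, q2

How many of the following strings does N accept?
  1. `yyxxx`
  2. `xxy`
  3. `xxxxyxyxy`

3

`yyxxx`: accepted
`xxy`: accepted
`xxxxyxyxy`: accepted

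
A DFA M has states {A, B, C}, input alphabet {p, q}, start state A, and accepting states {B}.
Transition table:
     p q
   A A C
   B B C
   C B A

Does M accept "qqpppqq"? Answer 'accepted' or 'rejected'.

rejected

A --q--> C
C --q--> A
A --p--> A
A --p--> A
A --p--> A
A --q--> C
C --q--> A
End in state A, which is not an accepting state.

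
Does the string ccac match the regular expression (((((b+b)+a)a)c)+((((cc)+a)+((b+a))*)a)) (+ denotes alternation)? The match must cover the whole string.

Neither ((((b+b)+a)a)c) nor ((((cc)+a)+((b+a))*)a) matches ccac.

no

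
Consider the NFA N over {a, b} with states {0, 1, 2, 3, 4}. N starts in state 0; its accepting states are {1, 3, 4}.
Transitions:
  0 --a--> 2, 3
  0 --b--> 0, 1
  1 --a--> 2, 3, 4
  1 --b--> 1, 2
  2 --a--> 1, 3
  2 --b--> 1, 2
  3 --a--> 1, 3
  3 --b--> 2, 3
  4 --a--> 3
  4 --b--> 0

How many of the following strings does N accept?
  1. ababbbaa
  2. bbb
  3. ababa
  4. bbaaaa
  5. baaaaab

5

ababbbaa: accepted
bbb: accepted
ababa: accepted
bbaaaa: accepted
baaaaab: accepted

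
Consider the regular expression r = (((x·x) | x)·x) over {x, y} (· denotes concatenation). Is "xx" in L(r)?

Split as x·x: ((x·x)|x) matches x and x matches x.

yes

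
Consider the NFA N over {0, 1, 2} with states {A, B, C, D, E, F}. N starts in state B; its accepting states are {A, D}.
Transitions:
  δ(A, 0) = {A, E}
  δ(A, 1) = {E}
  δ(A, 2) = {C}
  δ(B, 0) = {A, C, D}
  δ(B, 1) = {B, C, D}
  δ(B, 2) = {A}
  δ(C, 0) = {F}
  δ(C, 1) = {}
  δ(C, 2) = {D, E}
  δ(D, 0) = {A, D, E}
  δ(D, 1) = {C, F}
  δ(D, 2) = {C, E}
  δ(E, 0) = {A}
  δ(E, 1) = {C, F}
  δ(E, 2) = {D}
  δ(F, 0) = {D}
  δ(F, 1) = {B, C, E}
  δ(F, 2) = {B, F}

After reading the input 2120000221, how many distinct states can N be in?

Start: {B}
read 2: {A}
read 1: {E}
read 2: {D}
read 0: {A, D, E}
read 0: {A, D, E}
read 0: {A, D, E}
read 0: {A, D, E}
read 2: {C, D, E}
read 2: {C, D, E}
read 1: {C, F}
Final reachable set {C, F} has 2 states.

2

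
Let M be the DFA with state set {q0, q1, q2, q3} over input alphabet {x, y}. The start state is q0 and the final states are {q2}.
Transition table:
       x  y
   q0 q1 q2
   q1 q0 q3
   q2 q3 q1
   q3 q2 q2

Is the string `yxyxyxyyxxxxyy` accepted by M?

accepted

q0 --y--> q2
q2 --x--> q3
q3 --y--> q2
q2 --x--> q3
q3 --y--> q2
q2 --x--> q3
q3 --y--> q2
q2 --y--> q1
q1 --x--> q0
q0 --x--> q1
q1 --x--> q0
q0 --x--> q1
q1 --y--> q3
q3 --y--> q2
End in state q2, which is an accepting state.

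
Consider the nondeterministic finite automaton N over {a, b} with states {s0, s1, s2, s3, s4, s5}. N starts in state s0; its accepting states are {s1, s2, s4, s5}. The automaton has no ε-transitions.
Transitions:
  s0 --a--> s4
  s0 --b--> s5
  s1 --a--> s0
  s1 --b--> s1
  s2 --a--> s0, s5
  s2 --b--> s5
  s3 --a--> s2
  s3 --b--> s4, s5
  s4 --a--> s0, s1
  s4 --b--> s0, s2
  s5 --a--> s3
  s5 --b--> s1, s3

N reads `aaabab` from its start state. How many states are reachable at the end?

Start: {s0}
read a: {s4}
read a: {s0, s1}
read a: {s0, s4}
read b: {s0, s2, s5}
read a: {s0, s3, s4, s5}
read b: {s0, s1, s2, s3, s4, s5}
Final reachable set {s0, s1, s2, s3, s4, s5} has 6 states.

6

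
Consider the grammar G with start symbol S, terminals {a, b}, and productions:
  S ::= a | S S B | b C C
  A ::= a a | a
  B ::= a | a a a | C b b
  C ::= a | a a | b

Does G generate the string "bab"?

yes

S ⇒ bCC ⇒ baC ⇒ bab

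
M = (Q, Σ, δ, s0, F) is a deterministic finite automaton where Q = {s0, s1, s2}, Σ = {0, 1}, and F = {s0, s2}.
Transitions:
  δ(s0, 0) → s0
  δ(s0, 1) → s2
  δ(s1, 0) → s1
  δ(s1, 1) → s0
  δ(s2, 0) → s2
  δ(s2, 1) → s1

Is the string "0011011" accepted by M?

accepted

s0 --0--> s0
s0 --0--> s0
s0 --1--> s2
s2 --1--> s1
s1 --0--> s1
s1 --1--> s0
s0 --1--> s2
End in state s2, which is an accepting state.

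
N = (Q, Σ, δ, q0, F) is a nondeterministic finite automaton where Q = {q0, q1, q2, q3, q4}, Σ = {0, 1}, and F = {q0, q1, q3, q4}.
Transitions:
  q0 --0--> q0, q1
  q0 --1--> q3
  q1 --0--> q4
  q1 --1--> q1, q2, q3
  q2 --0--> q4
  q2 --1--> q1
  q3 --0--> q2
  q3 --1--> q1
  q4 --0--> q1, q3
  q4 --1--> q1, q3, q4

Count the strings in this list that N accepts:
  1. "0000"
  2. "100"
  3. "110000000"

"0000": accepted
"100": accepted
"110000000": accepted

3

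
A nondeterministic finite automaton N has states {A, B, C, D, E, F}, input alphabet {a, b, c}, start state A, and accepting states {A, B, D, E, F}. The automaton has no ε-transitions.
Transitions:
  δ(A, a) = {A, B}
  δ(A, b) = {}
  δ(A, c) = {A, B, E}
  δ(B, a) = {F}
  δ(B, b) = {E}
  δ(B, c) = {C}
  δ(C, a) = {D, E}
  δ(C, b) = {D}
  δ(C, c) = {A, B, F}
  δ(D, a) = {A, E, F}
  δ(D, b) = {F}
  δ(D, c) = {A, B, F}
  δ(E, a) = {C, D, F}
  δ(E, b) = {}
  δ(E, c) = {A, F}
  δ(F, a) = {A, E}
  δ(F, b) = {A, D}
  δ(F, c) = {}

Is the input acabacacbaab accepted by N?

Start: {A}
read a: {A, B}
read c: {A, B, C, E}
read a: {A, B, C, D, E, F}
read b: {A, D, E, F}
read a: {A, B, C, D, E, F}
read c: {A, B, C, E, F}
read a: {A, B, C, D, E, F}
read c: {A, B, C, E, F}
read b: {A, D, E}
read a: {A, B, C, D, E, F}
read a: {A, B, C, D, E, F}
read b: {A, D, E, F}
Reachable ∩ accepting = {A, D, E, F} — nonempty.

accepted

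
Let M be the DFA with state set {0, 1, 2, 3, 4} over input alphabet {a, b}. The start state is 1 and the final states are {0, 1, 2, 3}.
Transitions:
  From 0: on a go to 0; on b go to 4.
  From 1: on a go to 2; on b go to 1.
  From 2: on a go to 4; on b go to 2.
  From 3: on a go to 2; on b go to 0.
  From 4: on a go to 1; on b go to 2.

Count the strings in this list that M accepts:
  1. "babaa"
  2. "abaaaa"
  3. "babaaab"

2

"babaa": accepted
"abaaaa": rejected
"babaaab": accepted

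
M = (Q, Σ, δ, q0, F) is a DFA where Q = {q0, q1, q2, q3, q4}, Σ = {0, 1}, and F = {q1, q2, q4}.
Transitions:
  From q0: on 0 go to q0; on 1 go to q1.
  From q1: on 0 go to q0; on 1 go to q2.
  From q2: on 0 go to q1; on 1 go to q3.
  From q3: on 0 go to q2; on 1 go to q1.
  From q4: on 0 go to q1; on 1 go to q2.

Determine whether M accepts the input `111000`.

q0 --1--> q1
q1 --1--> q2
q2 --1--> q3
q3 --0--> q2
q2 --0--> q1
q1 --0--> q0
End in state q0, which is not an accepting state.

rejected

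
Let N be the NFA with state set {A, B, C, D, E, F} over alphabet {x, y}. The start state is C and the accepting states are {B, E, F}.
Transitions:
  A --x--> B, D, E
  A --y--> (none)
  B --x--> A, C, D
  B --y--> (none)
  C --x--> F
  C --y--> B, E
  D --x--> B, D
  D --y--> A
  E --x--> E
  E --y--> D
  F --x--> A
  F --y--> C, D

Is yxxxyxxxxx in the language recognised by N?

Start: {C}
read y: {B, E}
read x: {A, C, D, E}
read x: {B, D, E, F}
read x: {A, B, C, D, E}
read y: {A, B, D, E}
read x: {A, B, C, D, E}
read x: {A, B, C, D, E, F}
read x: {A, B, C, D, E, F}
read x: {A, B, C, D, E, F}
read x: {A, B, C, D, E, F}
Reachable ∩ accepting = {B, E, F} — nonempty.

accepted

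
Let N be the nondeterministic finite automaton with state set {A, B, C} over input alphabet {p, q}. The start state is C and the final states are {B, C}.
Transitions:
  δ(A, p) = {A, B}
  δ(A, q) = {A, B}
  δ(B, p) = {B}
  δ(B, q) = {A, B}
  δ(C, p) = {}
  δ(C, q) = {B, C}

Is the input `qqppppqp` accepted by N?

Start: {C}
read q: {B, C}
read q: {A, B, C}
read p: {A, B}
read p: {A, B}
read p: {A, B}
read p: {A, B}
read q: {A, B}
read p: {A, B}
Reachable ∩ accepting = {B} — nonempty.

accepted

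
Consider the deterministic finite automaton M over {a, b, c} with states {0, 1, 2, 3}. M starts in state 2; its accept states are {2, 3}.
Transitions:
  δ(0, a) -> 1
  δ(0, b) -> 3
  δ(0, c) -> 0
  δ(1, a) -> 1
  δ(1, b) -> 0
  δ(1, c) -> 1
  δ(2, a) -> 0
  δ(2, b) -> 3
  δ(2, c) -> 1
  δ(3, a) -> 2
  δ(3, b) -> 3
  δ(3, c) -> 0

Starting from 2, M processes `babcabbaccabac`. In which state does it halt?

1

2 --b--> 3
3 --a--> 2
2 --b--> 3
3 --c--> 0
0 --a--> 1
1 --b--> 0
0 --b--> 3
3 --a--> 2
2 --c--> 1
1 --c--> 1
1 --a--> 1
1 --b--> 0
0 --a--> 1
1 --c--> 1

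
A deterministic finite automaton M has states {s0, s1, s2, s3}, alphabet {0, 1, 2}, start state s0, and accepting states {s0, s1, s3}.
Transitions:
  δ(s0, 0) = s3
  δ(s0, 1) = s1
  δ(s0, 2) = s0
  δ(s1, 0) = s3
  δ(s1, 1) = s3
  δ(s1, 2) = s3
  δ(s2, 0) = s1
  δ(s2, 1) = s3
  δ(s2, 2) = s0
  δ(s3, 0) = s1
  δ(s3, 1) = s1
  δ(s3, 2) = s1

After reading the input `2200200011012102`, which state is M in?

s0 --2--> s0
s0 --2--> s0
s0 --0--> s3
s3 --0--> s1
s1 --2--> s3
s3 --0--> s1
s1 --0--> s3
s3 --0--> s1
s1 --1--> s3
s3 --1--> s1
s1 --0--> s3
s3 --1--> s1
s1 --2--> s3
s3 --1--> s1
s1 --0--> s3
s3 --2--> s1

s1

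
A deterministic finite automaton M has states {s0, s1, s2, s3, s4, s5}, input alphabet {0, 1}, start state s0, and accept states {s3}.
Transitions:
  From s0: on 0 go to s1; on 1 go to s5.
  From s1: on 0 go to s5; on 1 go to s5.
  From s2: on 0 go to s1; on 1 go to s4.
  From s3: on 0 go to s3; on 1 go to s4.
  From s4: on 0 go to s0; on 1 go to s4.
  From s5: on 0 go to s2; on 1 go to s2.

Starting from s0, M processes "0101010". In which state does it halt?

s0 --0--> s1
s1 --1--> s5
s5 --0--> s2
s2 --1--> s4
s4 --0--> s0
s0 --1--> s5
s5 --0--> s2

s2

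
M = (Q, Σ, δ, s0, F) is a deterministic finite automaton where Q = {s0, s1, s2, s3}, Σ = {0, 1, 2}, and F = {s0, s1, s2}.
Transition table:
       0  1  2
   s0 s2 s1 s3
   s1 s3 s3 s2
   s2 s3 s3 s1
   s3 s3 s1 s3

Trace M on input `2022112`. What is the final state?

s3

s0 --2--> s3
s3 --0--> s3
s3 --2--> s3
s3 --2--> s3
s3 --1--> s1
s1 --1--> s3
s3 --2--> s3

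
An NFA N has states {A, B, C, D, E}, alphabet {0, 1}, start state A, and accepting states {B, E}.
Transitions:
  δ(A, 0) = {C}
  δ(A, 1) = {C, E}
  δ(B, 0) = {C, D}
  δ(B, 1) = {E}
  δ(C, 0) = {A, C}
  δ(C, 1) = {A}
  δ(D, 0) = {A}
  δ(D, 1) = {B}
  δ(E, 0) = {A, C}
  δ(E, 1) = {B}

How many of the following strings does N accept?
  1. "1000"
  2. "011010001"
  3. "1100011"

2

"1000": rejected
"011010001": accepted
"1100011": accepted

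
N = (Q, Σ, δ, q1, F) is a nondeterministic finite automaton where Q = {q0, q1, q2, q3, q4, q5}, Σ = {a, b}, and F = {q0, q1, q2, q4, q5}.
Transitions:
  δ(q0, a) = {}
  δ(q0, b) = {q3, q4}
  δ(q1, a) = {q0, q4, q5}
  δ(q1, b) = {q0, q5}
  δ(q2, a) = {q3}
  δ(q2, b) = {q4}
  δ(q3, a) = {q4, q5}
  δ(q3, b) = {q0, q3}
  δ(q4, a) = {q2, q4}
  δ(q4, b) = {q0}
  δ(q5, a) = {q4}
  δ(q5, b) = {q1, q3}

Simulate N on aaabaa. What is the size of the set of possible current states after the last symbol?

3

Start: {q1}
read a: {q0, q4, q5}
read a: {q2, q4}
read a: {q2, q3, q4}
read b: {q0, q3, q4}
read a: {q2, q4, q5}
read a: {q2, q3, q4}
Final reachable set {q2, q3, q4} has 3 states.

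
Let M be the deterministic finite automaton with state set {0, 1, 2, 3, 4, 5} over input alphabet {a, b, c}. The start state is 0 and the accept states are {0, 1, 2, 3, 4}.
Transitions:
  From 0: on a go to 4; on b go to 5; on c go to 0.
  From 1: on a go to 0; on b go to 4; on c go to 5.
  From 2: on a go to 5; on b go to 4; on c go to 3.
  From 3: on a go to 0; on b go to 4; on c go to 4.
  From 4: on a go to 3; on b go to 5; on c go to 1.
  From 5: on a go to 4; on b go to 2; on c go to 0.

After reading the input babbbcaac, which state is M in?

1

0 --b--> 5
5 --a--> 4
4 --b--> 5
5 --b--> 2
2 --b--> 4
4 --c--> 1
1 --a--> 0
0 --a--> 4
4 --c--> 1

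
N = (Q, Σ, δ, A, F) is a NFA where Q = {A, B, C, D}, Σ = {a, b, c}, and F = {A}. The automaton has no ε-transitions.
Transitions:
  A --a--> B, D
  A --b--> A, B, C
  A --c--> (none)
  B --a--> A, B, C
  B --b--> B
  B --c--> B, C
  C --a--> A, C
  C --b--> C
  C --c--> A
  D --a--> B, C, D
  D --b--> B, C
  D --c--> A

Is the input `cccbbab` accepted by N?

Start: {A}
read c: {}
The reachable set is empty and stays empty for the remaining 6 symbols.
Reachable ∩ accepting = {} — empty.

rejected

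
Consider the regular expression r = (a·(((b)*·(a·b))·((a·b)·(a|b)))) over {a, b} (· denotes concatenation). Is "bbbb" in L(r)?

No split of bbbb into u·v has a matching u and (((b)*·(a·b))·((a·b)·(a|b))) matching v.

no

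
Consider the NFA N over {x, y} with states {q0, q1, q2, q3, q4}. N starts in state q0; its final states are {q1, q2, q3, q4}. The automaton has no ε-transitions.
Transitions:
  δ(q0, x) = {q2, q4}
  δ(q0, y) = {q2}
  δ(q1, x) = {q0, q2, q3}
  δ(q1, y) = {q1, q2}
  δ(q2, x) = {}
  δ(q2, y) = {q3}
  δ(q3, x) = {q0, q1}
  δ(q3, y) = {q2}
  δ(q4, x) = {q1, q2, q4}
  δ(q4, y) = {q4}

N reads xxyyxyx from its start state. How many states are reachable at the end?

Start: {q0}
read x: {q2, q4}
read x: {q1, q2, q4}
read y: {q1, q2, q3, q4}
read y: {q1, q2, q3, q4}
read x: {q0, q1, q2, q3, q4}
read y: {q1, q2, q3, q4}
read x: {q0, q1, q2, q3, q4}
Final reachable set {q0, q1, q2, q3, q4} has 5 states.

5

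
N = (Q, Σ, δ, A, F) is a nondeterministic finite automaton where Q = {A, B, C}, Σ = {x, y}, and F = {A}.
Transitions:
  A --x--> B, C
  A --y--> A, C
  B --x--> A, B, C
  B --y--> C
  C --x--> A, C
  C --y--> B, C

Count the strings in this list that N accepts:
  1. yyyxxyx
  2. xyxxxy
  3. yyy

3

yyyxxyx: accepted
xyxxxy: accepted
yyy: accepted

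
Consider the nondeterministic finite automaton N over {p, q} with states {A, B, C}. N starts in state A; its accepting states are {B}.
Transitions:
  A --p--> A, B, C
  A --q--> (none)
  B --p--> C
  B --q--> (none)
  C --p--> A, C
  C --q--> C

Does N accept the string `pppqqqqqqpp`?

Start: {A}
read p: {A, B, C}
read p: {A, B, C}
read p: {A, B, C}
read q: {C}
read q: {C}
read q: {C}
read q: {C}
read q: {C}
read q: {C}
read p: {A, C}
read p: {A, B, C}
Reachable ∩ accepting = {B} — nonempty.

accepted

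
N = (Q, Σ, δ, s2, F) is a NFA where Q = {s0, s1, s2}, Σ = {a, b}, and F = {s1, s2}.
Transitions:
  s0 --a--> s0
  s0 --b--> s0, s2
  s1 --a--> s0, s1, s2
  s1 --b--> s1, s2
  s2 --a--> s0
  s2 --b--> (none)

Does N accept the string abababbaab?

accepted

Start: {s2}
read a: {s0}
read b: {s0, s2}
read a: {s0}
read b: {s0, s2}
read a: {s0}
read b: {s0, s2}
read b: {s0, s2}
read a: {s0}
read a: {s0}
read b: {s0, s2}
Reachable ∩ accepting = {s2} — nonempty.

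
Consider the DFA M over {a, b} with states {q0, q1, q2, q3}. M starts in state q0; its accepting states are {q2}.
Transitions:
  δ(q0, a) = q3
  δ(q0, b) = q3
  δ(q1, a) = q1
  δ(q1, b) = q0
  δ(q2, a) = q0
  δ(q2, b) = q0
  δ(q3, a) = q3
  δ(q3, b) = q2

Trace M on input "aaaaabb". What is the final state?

q0

q0 --a--> q3
q3 --a--> q3
q3 --a--> q3
q3 --a--> q3
q3 --a--> q3
q3 --b--> q2
q2 --b--> q0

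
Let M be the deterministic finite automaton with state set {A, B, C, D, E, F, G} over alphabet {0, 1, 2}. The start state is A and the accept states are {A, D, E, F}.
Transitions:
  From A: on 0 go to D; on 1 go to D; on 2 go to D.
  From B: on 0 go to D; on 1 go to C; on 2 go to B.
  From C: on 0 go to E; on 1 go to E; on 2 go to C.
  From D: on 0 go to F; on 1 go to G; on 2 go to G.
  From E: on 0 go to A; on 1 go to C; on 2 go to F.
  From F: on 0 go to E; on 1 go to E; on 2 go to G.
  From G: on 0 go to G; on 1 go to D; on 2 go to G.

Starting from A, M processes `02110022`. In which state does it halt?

A --0--> D
D --2--> G
G --1--> D
D --1--> G
G --0--> G
G --0--> G
G --2--> G
G --2--> G

G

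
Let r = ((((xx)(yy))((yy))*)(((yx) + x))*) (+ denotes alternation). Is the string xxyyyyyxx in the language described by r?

Split as xxyyyy·yxx: (((xx)(yy))((yy))*) matches xxyyyy and (((yx)+x))* matches yxx.

yes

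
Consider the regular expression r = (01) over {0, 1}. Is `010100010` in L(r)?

no

No split of 010100010 into u·v has 0 matching u and 1 matching v.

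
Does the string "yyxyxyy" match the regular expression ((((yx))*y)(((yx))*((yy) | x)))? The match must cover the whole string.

yes

Split as y·yxyxyy: (((yx))*y) matches y and (((yx))*((yy)|x)) matches yxyxyy.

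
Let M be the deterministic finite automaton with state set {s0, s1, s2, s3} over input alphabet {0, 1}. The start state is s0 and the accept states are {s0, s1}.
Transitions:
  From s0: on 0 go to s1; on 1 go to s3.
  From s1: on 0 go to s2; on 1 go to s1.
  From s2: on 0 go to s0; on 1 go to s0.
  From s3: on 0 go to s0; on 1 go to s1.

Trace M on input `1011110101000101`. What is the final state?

s0 --1--> s3
s3 --0--> s0
s0 --1--> s3
s3 --1--> s1
s1 --1--> s1
s1 --1--> s1
s1 --0--> s2
s2 --1--> s0
s0 --0--> s1
s1 --1--> s1
s1 --0--> s2
s2 --0--> s0
s0 --0--> s1
s1 --1--> s1
s1 --0--> s2
s2 --1--> s0

s0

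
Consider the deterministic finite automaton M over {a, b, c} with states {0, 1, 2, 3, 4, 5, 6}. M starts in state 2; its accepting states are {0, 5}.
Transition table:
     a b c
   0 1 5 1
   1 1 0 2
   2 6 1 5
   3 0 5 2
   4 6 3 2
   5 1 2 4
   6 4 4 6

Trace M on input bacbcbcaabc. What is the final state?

2

2 --b--> 1
1 --a--> 1
1 --c--> 2
2 --b--> 1
1 --c--> 2
2 --b--> 1
1 --c--> 2
2 --a--> 6
6 --a--> 4
4 --b--> 3
3 --c--> 2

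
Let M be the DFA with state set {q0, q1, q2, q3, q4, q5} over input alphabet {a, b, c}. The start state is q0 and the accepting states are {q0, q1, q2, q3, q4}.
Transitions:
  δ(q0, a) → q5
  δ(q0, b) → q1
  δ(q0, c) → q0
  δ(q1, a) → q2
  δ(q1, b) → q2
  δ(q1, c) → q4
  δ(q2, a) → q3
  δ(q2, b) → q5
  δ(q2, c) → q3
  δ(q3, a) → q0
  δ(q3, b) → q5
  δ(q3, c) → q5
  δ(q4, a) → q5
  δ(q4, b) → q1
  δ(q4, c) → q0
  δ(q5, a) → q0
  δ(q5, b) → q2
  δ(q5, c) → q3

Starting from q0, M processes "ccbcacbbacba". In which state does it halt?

q3

q0 --c--> q0
q0 --c--> q0
q0 --b--> q1
q1 --c--> q4
q4 --a--> q5
q5 --c--> q3
q3 --b--> q5
q5 --b--> q2
q2 --a--> q3
q3 --c--> q5
q5 --b--> q2
q2 --a--> q3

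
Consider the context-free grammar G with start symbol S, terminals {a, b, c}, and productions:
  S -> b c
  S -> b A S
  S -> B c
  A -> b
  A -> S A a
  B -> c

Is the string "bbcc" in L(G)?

S ⇒ bAS ⇒ bbS ⇒ bbBc ⇒ bbcc

yes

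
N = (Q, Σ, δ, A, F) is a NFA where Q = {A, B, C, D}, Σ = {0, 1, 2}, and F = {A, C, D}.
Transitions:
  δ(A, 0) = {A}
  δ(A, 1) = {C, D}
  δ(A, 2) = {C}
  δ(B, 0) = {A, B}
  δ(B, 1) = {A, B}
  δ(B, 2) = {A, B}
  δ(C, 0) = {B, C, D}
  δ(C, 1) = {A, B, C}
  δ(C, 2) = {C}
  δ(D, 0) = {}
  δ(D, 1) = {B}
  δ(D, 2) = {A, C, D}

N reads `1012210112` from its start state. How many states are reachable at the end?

Start: {A}
read 1: {C, D}
read 0: {B, C, D}
read 1: {A, B, C}
read 2: {A, B, C}
read 2: {A, B, C}
read 1: {A, B, C, D}
read 0: {A, B, C, D}
read 1: {A, B, C, D}
read 1: {A, B, C, D}
read 2: {A, B, C, D}
Final reachable set {A, B, C, D} has 4 states.

4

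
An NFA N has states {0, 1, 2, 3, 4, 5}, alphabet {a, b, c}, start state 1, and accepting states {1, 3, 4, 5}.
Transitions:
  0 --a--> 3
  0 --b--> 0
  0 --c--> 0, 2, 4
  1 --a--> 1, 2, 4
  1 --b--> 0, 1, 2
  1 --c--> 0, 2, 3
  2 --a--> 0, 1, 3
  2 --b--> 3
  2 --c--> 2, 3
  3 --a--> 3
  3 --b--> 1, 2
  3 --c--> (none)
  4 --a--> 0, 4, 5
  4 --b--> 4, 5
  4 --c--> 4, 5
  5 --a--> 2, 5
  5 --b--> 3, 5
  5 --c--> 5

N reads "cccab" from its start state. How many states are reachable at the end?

Start: {1}
read c: {0, 2, 3}
read c: {0, 2, 3, 4}
read c: {0, 2, 3, 4, 5}
read a: {0, 1, 2, 3, 4, 5}
read b: {0, 1, 2, 3, 4, 5}
Final reachable set {0, 1, 2, 3, 4, 5} has 6 states.

6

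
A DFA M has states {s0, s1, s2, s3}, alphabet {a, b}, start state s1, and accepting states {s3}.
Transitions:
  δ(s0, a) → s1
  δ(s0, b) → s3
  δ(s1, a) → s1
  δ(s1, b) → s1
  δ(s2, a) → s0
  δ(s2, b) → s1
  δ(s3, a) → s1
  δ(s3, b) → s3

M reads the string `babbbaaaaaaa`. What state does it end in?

s1

s1 --b--> s1
s1 --a--> s1
s1 --b--> s1
s1 --b--> s1
s1 --b--> s1
s1 --a--> s1
s1 --a--> s1
s1 --a--> s1
s1 --a--> s1
s1 --a--> s1
s1 --a--> s1
s1 --a--> s1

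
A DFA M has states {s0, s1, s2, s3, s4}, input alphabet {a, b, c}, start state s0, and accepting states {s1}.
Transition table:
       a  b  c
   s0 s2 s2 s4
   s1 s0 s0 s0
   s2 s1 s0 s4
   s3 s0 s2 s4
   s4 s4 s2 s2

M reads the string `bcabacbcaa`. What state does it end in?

s0 --b--> s2
s2 --c--> s4
s4 --a--> s4
s4 --b--> s2
s2 --a--> s1
s1 --c--> s0
s0 --b--> s2
s2 --c--> s4
s4 --a--> s4
s4 --a--> s4

s4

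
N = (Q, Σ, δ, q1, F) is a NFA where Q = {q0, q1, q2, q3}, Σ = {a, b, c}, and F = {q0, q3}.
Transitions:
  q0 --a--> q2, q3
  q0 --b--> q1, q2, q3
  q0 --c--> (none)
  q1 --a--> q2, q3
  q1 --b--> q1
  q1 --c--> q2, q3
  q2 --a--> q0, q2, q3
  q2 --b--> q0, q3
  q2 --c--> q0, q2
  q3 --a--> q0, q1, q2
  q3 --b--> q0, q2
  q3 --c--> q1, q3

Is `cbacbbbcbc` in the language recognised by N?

Start: {q1}
read c: {q2, q3}
read b: {q0, q2, q3}
read a: {q0, q1, q2, q3}
read c: {q0, q1, q2, q3}
read b: {q0, q1, q2, q3}
read b: {q0, q1, q2, q3}
read b: {q0, q1, q2, q3}
read c: {q0, q1, q2, q3}
read b: {q0, q1, q2, q3}
read c: {q0, q1, q2, q3}
Reachable ∩ accepting = {q0, q3} — nonempty.

accepted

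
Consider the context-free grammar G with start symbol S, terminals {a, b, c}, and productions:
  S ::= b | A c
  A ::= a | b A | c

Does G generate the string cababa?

no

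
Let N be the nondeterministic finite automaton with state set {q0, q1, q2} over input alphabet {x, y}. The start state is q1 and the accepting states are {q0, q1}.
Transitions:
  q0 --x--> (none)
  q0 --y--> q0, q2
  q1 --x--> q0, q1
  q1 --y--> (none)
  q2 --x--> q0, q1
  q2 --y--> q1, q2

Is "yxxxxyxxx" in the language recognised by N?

rejected

Start: {q1}
read y: {}
The reachable set is empty and stays empty for the remaining 8 symbols.
Reachable ∩ accepting = {} — empty.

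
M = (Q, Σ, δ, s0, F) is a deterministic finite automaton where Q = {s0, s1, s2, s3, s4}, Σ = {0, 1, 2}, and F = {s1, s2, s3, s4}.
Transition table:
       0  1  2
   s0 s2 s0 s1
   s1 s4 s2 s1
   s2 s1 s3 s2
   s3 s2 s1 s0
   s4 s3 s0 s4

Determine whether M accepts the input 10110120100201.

s0 --1--> s0
s0 --0--> s2
s2 --1--> s3
s3 --1--> s1
s1 --0--> s4
s4 --1--> s0
s0 --2--> s1
s1 --0--> s4
s4 --1--> s0
s0 --0--> s2
s2 --0--> s1
s1 --2--> s1
s1 --0--> s4
s4 --1--> s0
End in state s0, which is not an accepting state.

rejected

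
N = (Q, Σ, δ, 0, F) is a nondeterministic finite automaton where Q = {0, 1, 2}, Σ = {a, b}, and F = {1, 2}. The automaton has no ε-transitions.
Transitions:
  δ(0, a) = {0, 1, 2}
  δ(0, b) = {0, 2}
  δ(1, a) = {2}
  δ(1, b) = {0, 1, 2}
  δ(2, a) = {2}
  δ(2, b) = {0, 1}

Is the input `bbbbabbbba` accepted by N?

accepted

Start: {0}
read b: {0, 2}
read b: {0, 1, 2}
read b: {0, 1, 2}
read b: {0, 1, 2}
read a: {0, 1, 2}
read b: {0, 1, 2}
read b: {0, 1, 2}
read b: {0, 1, 2}
read b: {0, 1, 2}
read a: {0, 1, 2}
Reachable ∩ accepting = {1, 2} — nonempty.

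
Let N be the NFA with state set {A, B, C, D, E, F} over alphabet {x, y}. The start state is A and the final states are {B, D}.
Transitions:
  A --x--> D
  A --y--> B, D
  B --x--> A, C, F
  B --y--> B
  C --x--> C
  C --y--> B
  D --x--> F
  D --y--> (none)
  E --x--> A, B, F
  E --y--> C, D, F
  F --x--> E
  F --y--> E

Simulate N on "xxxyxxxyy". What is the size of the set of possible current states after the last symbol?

Start: {A}
read x: {D}
read x: {F}
read x: {E}
read y: {C, D, F}
read x: {C, E, F}
read x: {A, B, C, E, F}
read x: {A, B, C, D, E, F}
read y: {B, C, D, E, F}
read y: {B, C, D, E, F}
Final reachable set {B, C, D, E, F} has 5 states.

5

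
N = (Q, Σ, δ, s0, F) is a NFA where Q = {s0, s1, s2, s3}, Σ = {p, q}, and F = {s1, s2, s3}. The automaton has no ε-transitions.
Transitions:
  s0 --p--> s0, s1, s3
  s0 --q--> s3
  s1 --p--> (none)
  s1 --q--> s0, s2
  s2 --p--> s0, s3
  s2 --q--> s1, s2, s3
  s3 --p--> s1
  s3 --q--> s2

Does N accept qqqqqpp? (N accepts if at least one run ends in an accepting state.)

Start: {s0}
read q: {s3}
read q: {s2}
read q: {s1, s2, s3}
read q: {s0, s1, s2, s3}
read q: {s0, s1, s2, s3}
read p: {s0, s1, s3}
read p: {s0, s1, s3}
Reachable ∩ accepting = {s1, s3} — nonempty.

accepted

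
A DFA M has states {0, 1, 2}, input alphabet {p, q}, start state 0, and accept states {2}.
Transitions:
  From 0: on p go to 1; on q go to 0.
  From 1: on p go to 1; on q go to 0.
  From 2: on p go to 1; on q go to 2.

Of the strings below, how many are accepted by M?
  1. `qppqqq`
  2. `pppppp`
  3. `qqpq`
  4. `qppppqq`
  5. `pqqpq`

0

`qppqqq`: rejected
`pppppp`: rejected
`qqpq`: rejected
`qppppqq`: rejected
`pqqpq`: rejected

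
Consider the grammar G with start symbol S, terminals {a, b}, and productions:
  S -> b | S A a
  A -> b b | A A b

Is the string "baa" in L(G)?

no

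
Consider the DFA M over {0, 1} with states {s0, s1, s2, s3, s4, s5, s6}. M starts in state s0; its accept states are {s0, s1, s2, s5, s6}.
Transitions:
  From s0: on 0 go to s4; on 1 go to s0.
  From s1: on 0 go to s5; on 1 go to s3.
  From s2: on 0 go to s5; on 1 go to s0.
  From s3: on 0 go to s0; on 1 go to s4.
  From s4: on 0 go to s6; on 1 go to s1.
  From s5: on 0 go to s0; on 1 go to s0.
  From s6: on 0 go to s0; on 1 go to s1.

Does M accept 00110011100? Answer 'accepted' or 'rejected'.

s0 --0--> s4
s4 --0--> s6
s6 --1--> s1
s1 --1--> s3
s3 --0--> s0
s0 --0--> s4
s4 --1--> s1
s1 --1--> s3
s3 --1--> s4
s4 --0--> s6
s6 --0--> s0
End in state s0, which is an accepting state.

accepted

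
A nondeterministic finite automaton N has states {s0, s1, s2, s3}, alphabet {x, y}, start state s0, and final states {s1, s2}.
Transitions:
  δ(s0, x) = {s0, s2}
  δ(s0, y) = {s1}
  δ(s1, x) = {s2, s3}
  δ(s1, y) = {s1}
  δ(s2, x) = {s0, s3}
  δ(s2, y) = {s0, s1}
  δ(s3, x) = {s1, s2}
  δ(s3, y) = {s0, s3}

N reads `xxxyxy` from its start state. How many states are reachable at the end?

Start: {s0}
read x: {s0, s2}
read x: {s0, s2, s3}
read x: {s0, s1, s2, s3}
read y: {s0, s1, s3}
read x: {s0, s1, s2, s3}
read y: {s0, s1, s3}
Final reachable set {s0, s1, s3} has 3 states.

3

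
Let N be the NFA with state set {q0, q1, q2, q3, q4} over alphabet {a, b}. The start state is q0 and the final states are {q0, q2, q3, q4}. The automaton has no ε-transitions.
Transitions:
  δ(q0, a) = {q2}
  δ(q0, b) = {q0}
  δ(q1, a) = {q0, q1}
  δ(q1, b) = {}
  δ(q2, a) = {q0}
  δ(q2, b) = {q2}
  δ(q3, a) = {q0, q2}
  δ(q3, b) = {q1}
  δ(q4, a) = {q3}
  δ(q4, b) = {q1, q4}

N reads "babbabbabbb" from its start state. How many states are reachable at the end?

1

Start: {q0}
read b: {q0}
read a: {q2}
read b: {q2}
read b: {q2}
read a: {q0}
read b: {q0}
read b: {q0}
read a: {q2}
read b: {q2}
read b: {q2}
read b: {q2}
Final reachable set {q2} has 1 state.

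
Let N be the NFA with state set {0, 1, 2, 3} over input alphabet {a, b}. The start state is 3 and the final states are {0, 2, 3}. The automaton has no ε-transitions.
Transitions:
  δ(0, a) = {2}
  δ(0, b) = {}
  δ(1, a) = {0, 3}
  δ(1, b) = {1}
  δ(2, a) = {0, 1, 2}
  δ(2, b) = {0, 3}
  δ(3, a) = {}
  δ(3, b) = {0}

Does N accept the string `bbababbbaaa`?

rejected

Start: {3}
read b: {0}
read b: {}
The reachable set is empty and stays empty for the remaining 9 symbols.
Reachable ∩ accepting = {} — empty.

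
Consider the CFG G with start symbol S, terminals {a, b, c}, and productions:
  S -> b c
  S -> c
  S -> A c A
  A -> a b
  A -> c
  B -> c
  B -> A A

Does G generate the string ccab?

S ⇒ AcA ⇒ ccA ⇒ ccab

yes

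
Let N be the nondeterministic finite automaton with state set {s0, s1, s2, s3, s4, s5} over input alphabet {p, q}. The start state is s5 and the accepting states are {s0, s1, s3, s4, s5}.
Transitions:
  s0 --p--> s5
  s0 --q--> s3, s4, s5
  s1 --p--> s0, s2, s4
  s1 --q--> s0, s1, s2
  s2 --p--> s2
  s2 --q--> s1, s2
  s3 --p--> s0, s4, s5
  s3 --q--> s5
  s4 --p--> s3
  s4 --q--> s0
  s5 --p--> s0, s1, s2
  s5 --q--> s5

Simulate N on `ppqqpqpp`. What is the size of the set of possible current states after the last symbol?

Start: {s5}
read p: {s0, s1, s2}
read p: {s0, s2, s4, s5}
read q: {s0, s1, s2, s3, s4, s5}
read q: {s0, s1, s2, s3, s4, s5}
read p: {s0, s1, s2, s3, s4, s5}
read q: {s0, s1, s2, s3, s4, s5}
read p: {s0, s1, s2, s3, s4, s5}
read p: {s0, s1, s2, s3, s4, s5}
Final reachable set {s0, s1, s2, s3, s4, s5} has 6 states.

6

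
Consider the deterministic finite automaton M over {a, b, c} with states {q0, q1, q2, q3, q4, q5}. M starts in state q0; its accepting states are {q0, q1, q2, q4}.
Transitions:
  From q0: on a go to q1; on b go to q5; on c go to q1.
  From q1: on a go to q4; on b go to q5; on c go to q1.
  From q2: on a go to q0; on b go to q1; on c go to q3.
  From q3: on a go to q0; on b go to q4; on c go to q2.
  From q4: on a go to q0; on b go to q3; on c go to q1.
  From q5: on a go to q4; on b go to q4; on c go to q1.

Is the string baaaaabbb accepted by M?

q0 --b--> q5
q5 --a--> q4
q4 --a--> q0
q0 --a--> q1
q1 --a--> q4
q4 --a--> q0
q0 --b--> q5
q5 --b--> q4
q4 --b--> q3
End in state q3, which is not an accepting state.

rejected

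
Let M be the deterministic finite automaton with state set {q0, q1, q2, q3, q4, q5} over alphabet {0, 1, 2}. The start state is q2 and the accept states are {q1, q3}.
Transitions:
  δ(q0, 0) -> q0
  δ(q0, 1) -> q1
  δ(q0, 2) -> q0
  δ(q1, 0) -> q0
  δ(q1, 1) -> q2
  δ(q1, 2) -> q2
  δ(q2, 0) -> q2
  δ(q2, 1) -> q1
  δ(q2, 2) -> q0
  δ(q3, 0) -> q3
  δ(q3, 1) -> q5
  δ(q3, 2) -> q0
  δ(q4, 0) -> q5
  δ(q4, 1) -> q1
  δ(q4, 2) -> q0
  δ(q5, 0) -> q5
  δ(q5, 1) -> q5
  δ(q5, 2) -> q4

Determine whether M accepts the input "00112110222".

q2 --0--> q2
q2 --0--> q2
q2 --1--> q1
q1 --1--> q2
q2 --2--> q0
q0 --1--> q1
q1 --1--> q2
q2 --0--> q2
q2 --2--> q0
q0 --2--> q0
q0 --2--> q0
End in state q0, which is not an accepting state.

rejected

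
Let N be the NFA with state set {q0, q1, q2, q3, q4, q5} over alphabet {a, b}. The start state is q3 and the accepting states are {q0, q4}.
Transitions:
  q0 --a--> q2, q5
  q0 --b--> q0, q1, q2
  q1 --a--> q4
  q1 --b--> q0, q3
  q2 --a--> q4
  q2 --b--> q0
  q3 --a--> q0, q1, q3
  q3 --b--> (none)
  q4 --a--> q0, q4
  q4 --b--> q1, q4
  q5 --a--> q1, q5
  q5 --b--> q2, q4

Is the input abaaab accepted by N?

accepted

Start: {q3}
read a: {q0, q1, q3}
read b: {q0, q1, q2, q3}
read a: {q0, q1, q2, q3, q4, q5}
read a: {q0, q1, q2, q3, q4, q5}
read a: {q0, q1, q2, q3, q4, q5}
read b: {q0, q1, q2, q3, q4}
Reachable ∩ accepting = {q0, q4} — nonempty.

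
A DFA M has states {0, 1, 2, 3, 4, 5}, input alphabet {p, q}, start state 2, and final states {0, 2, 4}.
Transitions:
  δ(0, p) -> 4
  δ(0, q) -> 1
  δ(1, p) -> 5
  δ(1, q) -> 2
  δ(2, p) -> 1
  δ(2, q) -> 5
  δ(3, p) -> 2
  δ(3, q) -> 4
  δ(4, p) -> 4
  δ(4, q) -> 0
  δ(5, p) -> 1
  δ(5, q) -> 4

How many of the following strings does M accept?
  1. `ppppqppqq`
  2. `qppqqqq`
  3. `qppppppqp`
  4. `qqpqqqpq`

3

`ppppqppqq`: rejected
`qppqqqq`: accepted
`qppppppqp`: accepted
`qqpqqqpq`: accepted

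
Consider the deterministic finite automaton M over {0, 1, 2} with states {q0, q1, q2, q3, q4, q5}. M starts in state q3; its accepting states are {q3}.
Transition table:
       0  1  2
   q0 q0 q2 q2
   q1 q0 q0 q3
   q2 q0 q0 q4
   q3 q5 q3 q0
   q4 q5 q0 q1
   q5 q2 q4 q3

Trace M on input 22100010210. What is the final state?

q0

q3 --2--> q0
q0 --2--> q2
q2 --1--> q0
q0 --0--> q0
q0 --0--> q0
q0 --0--> q0
q0 --1--> q2
q2 --0--> q0
q0 --2--> q2
q2 --1--> q0
q0 --0--> q0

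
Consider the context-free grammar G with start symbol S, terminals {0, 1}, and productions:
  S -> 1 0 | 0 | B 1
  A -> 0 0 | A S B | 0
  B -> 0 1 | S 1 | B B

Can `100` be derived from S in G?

no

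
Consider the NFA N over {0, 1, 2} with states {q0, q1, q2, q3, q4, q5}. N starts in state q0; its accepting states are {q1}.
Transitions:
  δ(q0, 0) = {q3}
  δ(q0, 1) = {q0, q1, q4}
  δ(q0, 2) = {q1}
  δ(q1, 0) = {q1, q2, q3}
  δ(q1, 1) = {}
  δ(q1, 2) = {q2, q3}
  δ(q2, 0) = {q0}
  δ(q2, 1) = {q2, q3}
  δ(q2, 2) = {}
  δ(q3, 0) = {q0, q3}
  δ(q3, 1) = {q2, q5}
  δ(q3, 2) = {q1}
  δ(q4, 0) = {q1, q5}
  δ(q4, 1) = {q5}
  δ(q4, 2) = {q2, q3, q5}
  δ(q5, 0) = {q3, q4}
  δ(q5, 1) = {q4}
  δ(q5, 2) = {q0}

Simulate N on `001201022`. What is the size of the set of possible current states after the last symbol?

Start: {q0}
read 0: {q3}
read 0: {q0, q3}
read 1: {q0, q1, q2, q4, q5}
read 2: {q0, q1, q2, q3, q5}
read 0: {q0, q1, q2, q3, q4}
read 1: {q0, q1, q2, q3, q4, q5}
read 0: {q0, q1, q2, q3, q4, q5}
read 2: {q0, q1, q2, q3, q5}
read 2: {q0, q1, q2, q3}
Final reachable set {q0, q1, q2, q3} has 4 states.

4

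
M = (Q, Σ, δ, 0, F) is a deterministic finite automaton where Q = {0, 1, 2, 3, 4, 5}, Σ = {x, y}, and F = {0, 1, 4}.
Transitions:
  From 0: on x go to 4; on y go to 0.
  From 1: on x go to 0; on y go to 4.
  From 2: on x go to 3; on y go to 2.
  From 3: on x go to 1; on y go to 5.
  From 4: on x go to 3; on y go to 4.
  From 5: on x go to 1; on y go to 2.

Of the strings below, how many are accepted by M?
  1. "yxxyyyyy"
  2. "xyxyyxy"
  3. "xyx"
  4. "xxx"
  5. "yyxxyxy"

2

"yxxyyyyy": rejected
"xyxyyxy": rejected
"xyx": rejected
"xxx": accepted
"yyxxyxy": accepted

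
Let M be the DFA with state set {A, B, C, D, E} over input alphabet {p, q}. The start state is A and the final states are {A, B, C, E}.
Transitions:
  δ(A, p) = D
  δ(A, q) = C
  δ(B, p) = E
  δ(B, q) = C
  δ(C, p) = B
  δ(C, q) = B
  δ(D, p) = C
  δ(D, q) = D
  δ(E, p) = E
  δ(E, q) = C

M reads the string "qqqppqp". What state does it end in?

B

A --q--> C
C --q--> B
B --q--> C
C --p--> B
B --p--> E
E --q--> C
C --p--> B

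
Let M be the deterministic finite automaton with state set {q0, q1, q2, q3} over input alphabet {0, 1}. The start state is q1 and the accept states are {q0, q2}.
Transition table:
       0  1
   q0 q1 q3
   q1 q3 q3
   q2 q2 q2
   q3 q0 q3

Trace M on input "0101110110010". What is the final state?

q1 --0--> q3
q3 --1--> q3
q3 --0--> q0
q0 --1--> q3
q3 --1--> q3
q3 --1--> q3
q3 --0--> q0
q0 --1--> q3
q3 --1--> q3
q3 --0--> q0
q0 --0--> q1
q1 --1--> q3
q3 --0--> q0

q0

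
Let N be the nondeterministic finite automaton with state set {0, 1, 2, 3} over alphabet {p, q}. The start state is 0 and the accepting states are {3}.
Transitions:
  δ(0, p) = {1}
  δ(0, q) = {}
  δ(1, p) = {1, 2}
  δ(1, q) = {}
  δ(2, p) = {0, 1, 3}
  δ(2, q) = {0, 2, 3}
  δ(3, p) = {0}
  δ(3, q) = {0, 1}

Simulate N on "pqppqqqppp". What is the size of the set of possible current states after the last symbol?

0

Start: {0}
read p: {1}
read q: {}
The reachable set is empty and stays empty for the remaining 8 symbols.
Final reachable set {} has 0 states.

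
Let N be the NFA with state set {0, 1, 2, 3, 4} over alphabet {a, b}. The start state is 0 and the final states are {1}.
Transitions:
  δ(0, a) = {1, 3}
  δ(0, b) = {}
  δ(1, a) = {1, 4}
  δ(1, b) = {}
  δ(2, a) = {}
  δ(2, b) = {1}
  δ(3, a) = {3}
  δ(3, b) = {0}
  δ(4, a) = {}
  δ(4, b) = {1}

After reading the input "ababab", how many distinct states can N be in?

1

Start: {0}
read a: {1, 3}
read b: {0}
read a: {1, 3}
read b: {0}
read a: {1, 3}
read b: {0}
Final reachable set {0} has 1 state.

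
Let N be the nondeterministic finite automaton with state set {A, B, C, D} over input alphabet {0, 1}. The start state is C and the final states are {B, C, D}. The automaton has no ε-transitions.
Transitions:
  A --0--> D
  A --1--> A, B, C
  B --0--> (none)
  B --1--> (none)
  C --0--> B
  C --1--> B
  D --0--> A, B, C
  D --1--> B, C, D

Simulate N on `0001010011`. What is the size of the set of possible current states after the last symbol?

Start: {C}
read 0: {B}
read 0: {}
The reachable set is empty and stays empty for the remaining 8 symbols.
Final reachable set {} has 0 states.

0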